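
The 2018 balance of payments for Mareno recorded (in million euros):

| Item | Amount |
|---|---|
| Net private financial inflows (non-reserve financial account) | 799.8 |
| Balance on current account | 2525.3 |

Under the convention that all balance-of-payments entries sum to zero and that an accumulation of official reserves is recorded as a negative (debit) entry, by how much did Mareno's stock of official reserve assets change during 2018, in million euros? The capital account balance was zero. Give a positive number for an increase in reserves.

3325.1

Official reserve transactions balance = -(2525.3 + 799.8) = -3325.1
An accumulation of reserves is recorded as a debit (negative entry), so the change in the stock of reserves is the negative of that balance.
Change in official reserves = -(-3325.1) = 3325.1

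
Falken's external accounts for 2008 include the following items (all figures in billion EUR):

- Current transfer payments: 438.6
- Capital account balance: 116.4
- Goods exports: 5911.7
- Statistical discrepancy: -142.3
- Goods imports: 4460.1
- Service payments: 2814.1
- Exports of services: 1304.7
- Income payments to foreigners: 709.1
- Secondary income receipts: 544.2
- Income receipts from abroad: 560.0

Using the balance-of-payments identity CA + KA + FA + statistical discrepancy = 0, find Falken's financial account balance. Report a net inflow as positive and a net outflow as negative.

127.2

Goods balance = 5911.7 - 4460.1 = 1451.6
Services balance = 1304.7 - 2814.1 = -1509.4
Trade balance (goods + services) = 1451.6 + (-1509.4) = -57.8
Net primary income = 560.0 - 709.1 = -149.1
Net secondary income = 544.2 - 438.6 = 105.6
Current account = -57.8 + (-149.1) + 105.6 = -101.3
Financial account = -(-101.3 + 116.4 + (-142.3)) = 127.2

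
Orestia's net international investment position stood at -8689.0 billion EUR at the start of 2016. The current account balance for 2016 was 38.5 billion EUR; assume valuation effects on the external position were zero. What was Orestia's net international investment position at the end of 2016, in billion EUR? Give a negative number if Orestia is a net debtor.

With no valuation effects, change in NIIP = current account = 38.5
End-of-year NIIP = -8689.0 + 38.5 = -8650.5

-8650.5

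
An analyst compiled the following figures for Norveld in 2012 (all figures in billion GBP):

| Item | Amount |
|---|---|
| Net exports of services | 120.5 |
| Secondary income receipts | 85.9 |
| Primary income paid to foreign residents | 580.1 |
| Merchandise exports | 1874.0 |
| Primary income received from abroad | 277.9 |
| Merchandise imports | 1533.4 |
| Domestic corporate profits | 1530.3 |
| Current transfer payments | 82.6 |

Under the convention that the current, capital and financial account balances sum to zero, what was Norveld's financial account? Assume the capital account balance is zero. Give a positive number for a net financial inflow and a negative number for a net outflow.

Goods balance = 1874.0 - 1533.4 = 340.6
Services balance = 120.5
Trade balance (goods + services) = 340.6 + 120.5 = 461.1
Net primary income = 277.9 - 580.1 = -302.2
Net secondary income = 85.9 - 82.6 = 3.3
Current account = 461.1 + (-302.2) + 3.3 = 162.2
Financial account = -(162.2) = -162.2

-162.2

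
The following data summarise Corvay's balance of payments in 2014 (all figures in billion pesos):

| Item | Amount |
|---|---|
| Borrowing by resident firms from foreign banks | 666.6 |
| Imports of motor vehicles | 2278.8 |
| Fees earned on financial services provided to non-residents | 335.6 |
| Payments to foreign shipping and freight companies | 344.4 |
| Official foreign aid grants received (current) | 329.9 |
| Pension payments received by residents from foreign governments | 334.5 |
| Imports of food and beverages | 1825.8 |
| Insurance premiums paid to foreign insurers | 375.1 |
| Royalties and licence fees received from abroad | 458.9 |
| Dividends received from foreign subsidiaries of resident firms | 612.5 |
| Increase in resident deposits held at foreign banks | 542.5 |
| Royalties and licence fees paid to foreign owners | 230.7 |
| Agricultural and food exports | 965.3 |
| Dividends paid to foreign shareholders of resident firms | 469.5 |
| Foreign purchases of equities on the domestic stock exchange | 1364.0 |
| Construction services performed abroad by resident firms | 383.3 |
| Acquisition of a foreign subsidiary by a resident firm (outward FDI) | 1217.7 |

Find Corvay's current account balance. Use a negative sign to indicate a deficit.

-2104.3

Goods: -2278.8 + 965.3 - 1825.8 = -3139.3
Services: 335.6 + 458.9 - 230.7 + 383.3 - 375.1 - 344.4 = 227.6
Primary income: -469.5 + 612.5 = 143.0
Secondary income: 329.9 + 334.5 = 664.4
Current account = (-3139.3) + 227.6 + 143.0 + 664.4 = -2104.3
(Excluded from the current account — financial account: borrowing by resident firms from foreign banks 666.6, increase in resident deposits held at foreign banks 542.5, foreign purchases of equities on the domestic stock exchange 1364.0, acquisition of a foreign subsidiary by a resident firm (outward FDI) 1217.7.)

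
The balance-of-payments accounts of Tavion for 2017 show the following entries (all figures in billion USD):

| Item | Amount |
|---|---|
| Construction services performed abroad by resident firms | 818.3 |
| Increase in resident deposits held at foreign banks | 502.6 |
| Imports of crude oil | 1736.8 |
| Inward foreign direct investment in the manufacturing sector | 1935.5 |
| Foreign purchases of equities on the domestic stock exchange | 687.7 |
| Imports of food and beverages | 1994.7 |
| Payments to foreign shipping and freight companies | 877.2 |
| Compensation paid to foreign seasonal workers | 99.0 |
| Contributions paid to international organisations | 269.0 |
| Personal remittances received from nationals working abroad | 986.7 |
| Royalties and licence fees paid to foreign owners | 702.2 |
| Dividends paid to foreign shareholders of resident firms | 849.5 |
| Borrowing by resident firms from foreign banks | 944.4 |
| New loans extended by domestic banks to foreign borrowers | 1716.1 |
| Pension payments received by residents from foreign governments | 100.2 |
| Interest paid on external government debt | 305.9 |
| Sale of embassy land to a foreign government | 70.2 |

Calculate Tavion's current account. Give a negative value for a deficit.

-4929.1

Goods: -1736.8 - 1994.7 = -3731.5
Services: 818.3 - 702.2 - 877.2 = -761.1
Primary income: -99.0 - 849.5 - 305.9 = -1254.4
Secondary income: 100.2 + 986.7 - 269.0 = 817.9
Current account = (-3731.5) + (-761.1) + (-1254.4) + 817.9 = -4929.1
(Excluded from the current account — financial account: increase in resident deposits held at foreign banks 502.6, inward foreign direct investment in the manufacturing sector 1935.5, foreign purchases of equities on the domestic stock exchange 687.7, borrowing by resident firms from foreign banks 944.4, new loans extended by domestic banks to foreign borrowers 1716.1; capital account: sale of embassy land to a foreign government 70.2.)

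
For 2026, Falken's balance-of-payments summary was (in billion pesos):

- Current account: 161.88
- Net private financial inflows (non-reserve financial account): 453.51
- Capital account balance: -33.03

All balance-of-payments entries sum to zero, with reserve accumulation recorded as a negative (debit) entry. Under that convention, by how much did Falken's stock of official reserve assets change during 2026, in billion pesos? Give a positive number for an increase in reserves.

582.36

Official reserve transactions balance = -(161.88 + (-33.03) + 453.51) = -582.36
An accumulation of reserves is recorded as a debit (negative entry), so the change in the stock of reserves is the negative of that balance.
Change in official reserves = -(-582.36) = 582.36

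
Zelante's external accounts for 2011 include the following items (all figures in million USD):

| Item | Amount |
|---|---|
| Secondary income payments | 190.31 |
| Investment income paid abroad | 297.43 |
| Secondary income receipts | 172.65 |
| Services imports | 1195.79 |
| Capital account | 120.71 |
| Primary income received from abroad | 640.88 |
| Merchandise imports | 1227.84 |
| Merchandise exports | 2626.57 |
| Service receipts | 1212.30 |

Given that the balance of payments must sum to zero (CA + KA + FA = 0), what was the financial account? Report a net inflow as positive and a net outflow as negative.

Goods balance = 2626.57 - 1227.84 = 1398.73
Services balance = 1212.30 - 1195.79 = 16.51
Trade balance (goods + services) = 1398.73 + 16.51 = 1415.24
Net primary income = 640.88 - 297.43 = 343.45
Net secondary income = 172.65 - 190.31 = -17.66
Current account = 1415.24 + 343.45 + (-17.66) = 1741.03
Financial account = -(1741.03 + 120.71) = -1861.74

-1861.74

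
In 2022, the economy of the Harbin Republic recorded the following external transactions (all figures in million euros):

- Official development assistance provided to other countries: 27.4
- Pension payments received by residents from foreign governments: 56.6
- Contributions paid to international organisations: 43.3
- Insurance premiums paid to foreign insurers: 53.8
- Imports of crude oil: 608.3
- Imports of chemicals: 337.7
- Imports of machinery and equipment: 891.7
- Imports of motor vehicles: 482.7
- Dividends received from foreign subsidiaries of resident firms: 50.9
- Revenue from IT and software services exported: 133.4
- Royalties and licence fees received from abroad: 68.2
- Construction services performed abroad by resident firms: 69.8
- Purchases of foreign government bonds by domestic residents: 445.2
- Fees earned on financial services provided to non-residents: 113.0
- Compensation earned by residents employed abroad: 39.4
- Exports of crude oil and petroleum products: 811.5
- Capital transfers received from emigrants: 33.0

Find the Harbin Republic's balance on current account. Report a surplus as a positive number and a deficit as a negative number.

-1102.1

Goods: -608.3 - 891.7 - 482.7 + 811.5 - 337.7 = -1508.9
Services: 113.0 + 69.8 + 133.4 - 53.8 + 68.2 = 330.6
Primary income: 50.9 + 39.4 = 90.3
Secondary income: -43.3 + 56.6 - 27.4 = -14.1
Current account = (-1508.9) + 330.6 + 90.3 + (-14.1) = -1102.1
(Excluded from the current account — financial account: purchases of foreign government bonds by domestic residents 445.2; capital account: capital transfers received from emigrants 33.0.)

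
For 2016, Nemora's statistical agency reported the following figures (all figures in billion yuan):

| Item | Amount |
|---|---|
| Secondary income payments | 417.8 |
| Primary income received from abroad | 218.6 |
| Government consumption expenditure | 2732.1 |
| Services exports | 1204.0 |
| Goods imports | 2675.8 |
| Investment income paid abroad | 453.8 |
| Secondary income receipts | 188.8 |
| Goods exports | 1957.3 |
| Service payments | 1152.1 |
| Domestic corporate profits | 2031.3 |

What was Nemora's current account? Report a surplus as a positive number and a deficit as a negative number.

-1130.8

Goods balance = 1957.3 - 2675.8 = -718.5
Services balance = 1204.0 - 1152.1 = 51.9
Trade balance (goods + services) = -718.5 + 51.9 = -666.6
Net primary income = 218.6 - 453.8 = -235.2
Net secondary income = 188.8 - 417.8 = -229.0
Current account = -666.6 + (-235.2) + (-229.0) = -1130.8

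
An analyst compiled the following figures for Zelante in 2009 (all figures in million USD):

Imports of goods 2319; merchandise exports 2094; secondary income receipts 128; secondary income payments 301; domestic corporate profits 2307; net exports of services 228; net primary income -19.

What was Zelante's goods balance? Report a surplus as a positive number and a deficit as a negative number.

Goods balance = 2094 - 2319 = -225

-225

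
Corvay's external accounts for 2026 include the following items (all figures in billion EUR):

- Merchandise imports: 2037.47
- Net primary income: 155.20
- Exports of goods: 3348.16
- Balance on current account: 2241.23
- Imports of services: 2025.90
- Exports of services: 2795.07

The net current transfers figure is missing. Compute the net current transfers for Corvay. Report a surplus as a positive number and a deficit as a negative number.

Current account = goods balance + services balance + net primary income + net secondary income
Sum of the known components = 2235.06
Net current transfers = CA - (known components) = 2241.23 - 2235.06 = 6.17

6.17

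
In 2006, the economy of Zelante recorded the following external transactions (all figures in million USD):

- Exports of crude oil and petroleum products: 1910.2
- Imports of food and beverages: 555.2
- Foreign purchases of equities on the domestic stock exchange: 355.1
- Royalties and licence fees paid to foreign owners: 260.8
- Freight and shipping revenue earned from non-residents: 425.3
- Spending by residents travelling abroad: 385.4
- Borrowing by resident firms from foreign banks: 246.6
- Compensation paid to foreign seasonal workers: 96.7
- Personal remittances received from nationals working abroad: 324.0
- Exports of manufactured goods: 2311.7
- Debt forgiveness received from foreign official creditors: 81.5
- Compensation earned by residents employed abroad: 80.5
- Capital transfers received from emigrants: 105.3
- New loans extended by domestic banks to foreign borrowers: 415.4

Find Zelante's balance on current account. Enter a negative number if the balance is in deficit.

Goods: -555.2 + 1910.2 + 2311.7 = 3666.7
Services: 425.3 - 385.4 - 260.8 = -220.9
Primary income: 80.5 - 96.7 = -16.2
Secondary income: 324.0
Current account = 3666.7 + (-220.9) + (-16.2) + 324.0 = 3753.6
(Excluded from the current account — financial account: foreign purchases of equities on the domestic stock exchange 355.1, borrowing by resident firms from foreign banks 246.6, new loans extended by domestic banks to foreign borrowers 415.4; capital account: debt forgiveness received from foreign official creditors 81.5, capital transfers received from emigrants 105.3.)

3753.6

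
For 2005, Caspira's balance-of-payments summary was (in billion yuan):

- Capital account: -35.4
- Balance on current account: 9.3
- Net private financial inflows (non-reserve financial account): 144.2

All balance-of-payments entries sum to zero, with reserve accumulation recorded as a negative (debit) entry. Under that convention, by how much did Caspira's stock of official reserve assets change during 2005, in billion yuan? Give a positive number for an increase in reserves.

118.1

Official reserve transactions balance = -(9.3 + (-35.4) + 144.2) = -118.1
An accumulation of reserves is recorded as a debit (negative entry), so the change in the stock of reserves is the negative of that balance.
Change in official reserves = -(-118.1) = 118.1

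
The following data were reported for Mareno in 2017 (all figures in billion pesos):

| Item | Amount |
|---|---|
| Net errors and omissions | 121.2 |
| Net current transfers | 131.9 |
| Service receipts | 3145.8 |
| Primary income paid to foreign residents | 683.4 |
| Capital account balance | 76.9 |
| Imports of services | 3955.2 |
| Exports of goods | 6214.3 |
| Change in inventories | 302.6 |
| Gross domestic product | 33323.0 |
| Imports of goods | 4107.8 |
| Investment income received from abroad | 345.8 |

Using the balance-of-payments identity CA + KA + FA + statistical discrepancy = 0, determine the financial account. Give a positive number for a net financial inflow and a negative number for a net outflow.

Goods balance = 6214.3 - 4107.8 = 2106.5
Services balance = 3145.8 - 3955.2 = -809.4
Trade balance (goods + services) = 2106.5 + (-809.4) = 1297.1
Net primary income = 345.8 - 683.4 = -337.6
Net secondary income = 131.9
Current account = 1297.1 + (-337.6) + 131.9 = 1091.4
Financial account = -(1091.4 + 76.9 + 121.2) = -1289.5

-1289.5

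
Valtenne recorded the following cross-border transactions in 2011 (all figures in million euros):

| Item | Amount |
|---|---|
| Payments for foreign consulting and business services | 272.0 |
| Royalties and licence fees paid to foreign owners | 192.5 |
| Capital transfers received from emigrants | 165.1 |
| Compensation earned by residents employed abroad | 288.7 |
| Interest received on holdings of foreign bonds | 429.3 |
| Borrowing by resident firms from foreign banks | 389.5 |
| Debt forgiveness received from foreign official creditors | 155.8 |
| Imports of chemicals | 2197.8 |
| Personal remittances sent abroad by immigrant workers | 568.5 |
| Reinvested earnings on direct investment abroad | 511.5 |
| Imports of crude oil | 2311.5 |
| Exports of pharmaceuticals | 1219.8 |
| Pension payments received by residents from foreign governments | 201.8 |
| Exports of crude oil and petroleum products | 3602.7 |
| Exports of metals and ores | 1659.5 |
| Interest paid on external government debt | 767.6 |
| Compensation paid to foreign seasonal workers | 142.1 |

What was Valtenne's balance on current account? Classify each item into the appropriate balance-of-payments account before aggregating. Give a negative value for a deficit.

1461.3

Goods: 1219.8 - 2311.5 + 1659.5 - 2197.8 + 3602.7 = 1972.7
Services: -192.5 - 272.0 = -464.5
Primary income: -767.6 - 142.1 + 288.7 + 429.3 + 511.5 = 319.8
Secondary income: 201.8 - 568.5 = -366.7
Current account = 1972.7 + (-464.5) + 319.8 + (-366.7) = 1461.3
(Excluded from the current account — capital account: capital transfers received from emigrants 165.1, debt forgiveness received from foreign official creditors 155.8; financial account: borrowing by resident firms from foreign banks 389.5.)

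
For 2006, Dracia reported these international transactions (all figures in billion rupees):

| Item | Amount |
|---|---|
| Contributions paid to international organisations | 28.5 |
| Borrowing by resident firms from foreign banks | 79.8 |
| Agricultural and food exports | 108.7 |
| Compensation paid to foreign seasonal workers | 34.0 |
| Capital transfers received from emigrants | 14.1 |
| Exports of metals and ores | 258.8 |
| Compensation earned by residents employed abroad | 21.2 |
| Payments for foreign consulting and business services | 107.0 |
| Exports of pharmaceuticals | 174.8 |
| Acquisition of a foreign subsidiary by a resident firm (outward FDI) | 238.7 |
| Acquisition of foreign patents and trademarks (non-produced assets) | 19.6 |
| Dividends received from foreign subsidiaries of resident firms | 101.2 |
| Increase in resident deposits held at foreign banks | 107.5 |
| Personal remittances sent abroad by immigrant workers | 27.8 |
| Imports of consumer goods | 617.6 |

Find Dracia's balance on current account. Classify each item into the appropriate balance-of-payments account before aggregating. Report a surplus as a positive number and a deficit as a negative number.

Goods: 108.7 + 174.8 + 258.8 - 617.6 = -75.3
Services: -107.0
Primary income: 21.2 - 34.0 + 101.2 = 88.4
Secondary income: -27.8 - 28.5 = -56.3
Current account = (-75.3) + (-107.0) + 88.4 + (-56.3) = -150.2
(Excluded from the current account — financial account: borrowing by resident firms from foreign banks 79.8, acquisition of a foreign subsidiary by a resident firm (outward FDI) 238.7, increase in resident deposits held at foreign banks 107.5; capital account: capital transfers received from emigrants 14.1, acquisition of foreign patents and trademarks (non-produced assets) 19.6.)

-150.2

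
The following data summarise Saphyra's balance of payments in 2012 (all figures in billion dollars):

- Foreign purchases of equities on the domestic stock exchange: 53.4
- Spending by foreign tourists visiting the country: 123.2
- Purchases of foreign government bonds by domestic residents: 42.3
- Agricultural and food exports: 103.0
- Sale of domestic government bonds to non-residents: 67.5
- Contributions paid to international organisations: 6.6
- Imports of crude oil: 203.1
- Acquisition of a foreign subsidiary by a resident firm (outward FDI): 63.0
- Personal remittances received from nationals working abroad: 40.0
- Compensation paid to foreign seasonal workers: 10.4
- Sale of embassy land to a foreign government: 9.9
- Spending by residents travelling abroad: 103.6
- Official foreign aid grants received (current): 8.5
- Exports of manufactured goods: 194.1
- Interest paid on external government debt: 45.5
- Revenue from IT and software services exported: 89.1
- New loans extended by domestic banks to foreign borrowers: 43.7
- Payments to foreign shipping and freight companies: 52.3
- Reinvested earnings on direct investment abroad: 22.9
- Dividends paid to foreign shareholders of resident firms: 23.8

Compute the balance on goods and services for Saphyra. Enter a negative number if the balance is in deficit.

150.4

Goods: 194.1 + 103.0 - 203.1 = 94.0
Services: 123.2 + 89.1 - 52.3 - 103.6 = 56.4
Trade balance = 94.0 + 56.4 = 150.4
(Excluded from the trade balance — financial account: foreign purchases of equities on the domestic stock exchange 53.4, purchases of foreign government bonds by domestic residents 42.3, sale of domestic government bonds to non-residents 67.5, acquisition of a foreign subsidiary by a resident firm (outward FDI) 63.0, new loans extended by domestic banks to foreign borrowers 43.7; secondary income: contributions paid to international organisations 6.6, personal remittances received from nationals working abroad 40.0, official foreign aid grants received (current) 8.5; primary income: compensation paid to foreign seasonal workers 10.4, interest paid on external government debt 45.5, reinvested earnings on direct investment abroad 22.9, dividends paid to foreign shareholders of resident firms 23.8; capital account: sale of embassy land to a foreign government 9.9.)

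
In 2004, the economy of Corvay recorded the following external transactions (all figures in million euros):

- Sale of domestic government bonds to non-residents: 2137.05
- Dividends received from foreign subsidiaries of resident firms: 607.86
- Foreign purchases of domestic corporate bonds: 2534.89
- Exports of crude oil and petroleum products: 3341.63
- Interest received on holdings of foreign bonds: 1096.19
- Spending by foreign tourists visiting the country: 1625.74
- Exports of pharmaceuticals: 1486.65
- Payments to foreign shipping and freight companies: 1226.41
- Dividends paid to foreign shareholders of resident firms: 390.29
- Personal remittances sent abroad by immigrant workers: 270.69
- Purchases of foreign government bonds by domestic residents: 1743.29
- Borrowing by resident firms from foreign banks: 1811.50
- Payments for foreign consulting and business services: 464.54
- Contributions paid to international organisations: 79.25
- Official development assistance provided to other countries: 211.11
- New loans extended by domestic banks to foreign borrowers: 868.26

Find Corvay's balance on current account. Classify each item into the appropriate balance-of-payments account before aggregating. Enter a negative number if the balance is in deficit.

Goods: 1486.65 + 3341.63 = 4828.28
Services: -464.54 + 1625.74 - 1226.41 = -65.21
Primary income: 1096.19 - 390.29 + 607.86 = 1313.76
Secondary income: -211.11 - 270.69 - 79.25 = -561.05
Current account = 4828.28 + (-65.21) + 1313.76 + (-561.05) = 5515.78
(Excluded from the current account — financial account: sale of domestic government bonds to non-residents 2137.05, foreign purchases of domestic corporate bonds 2534.89, purchases of foreign government bonds by domestic residents 1743.29, borrowing by resident firms from foreign banks 1811.50, new loans extended by domestic banks to foreign borrowers 868.26.)

5515.78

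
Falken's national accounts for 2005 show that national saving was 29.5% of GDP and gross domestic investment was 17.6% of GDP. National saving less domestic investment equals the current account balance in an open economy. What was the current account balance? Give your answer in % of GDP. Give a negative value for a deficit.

CA = S - I = 29.5 - 17.6 = 11.9

11.9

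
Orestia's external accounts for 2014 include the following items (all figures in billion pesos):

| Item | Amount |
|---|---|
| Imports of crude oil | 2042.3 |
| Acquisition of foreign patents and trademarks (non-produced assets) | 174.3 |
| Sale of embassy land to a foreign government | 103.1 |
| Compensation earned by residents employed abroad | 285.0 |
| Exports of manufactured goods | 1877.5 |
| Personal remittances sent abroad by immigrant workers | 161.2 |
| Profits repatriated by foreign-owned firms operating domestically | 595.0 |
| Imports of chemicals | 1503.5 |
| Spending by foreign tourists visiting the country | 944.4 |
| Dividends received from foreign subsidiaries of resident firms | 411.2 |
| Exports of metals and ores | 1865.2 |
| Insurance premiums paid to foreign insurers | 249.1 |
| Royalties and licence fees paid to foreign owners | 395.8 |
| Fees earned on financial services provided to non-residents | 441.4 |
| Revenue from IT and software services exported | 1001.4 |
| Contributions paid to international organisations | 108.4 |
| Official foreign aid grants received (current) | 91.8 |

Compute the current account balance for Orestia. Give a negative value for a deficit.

1862.6

Goods: 1865.2 - 2042.3 - 1503.5 + 1877.5 = 196.9
Services: 944.4 - 249.1 - 395.8 + 1001.4 + 441.4 = 1742.3
Primary income: 411.2 - 595.0 + 285.0 = 101.2
Secondary income: -161.2 + 91.8 - 108.4 = -177.8
Current account = 196.9 + 1742.3 + 101.2 + (-177.8) = 1862.6
(Excluded from the current account — capital account: acquisition of foreign patents and trademarks (non-produced assets) 174.3, sale of embassy land to a foreign government 103.1.)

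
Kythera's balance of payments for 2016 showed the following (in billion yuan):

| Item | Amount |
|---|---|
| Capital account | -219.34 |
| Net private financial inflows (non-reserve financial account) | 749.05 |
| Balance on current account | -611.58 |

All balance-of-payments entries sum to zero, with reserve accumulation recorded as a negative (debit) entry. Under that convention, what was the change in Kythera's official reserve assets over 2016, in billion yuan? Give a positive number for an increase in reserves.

Official reserve transactions balance = -((-611.58) + (-219.34) + 749.05) = 81.87
An accumulation of reserves is recorded as a debit (negative entry), so the change in the stock of reserves is the negative of that balance.
Change in official reserves = -(81.87) = -81.87

-81.87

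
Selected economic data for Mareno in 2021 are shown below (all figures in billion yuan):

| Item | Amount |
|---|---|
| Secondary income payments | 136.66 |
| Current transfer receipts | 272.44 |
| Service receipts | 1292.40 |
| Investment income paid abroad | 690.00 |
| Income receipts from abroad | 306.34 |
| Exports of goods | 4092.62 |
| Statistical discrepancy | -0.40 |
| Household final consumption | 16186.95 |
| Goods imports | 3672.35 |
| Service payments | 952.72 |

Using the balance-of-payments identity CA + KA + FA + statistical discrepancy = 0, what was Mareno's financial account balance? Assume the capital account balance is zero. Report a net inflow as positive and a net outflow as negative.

Goods balance = 4092.62 - 3672.35 = 420.27
Services balance = 1292.40 - 952.72 = 339.68
Trade balance (goods + services) = 420.27 + 339.68 = 759.95
Net primary income = 306.34 - 690.00 = -383.66
Net secondary income = 272.44 - 136.66 = 135.78
Current account = 759.95 + (-383.66) + 135.78 = 512.07
Financial account = -(512.07 + (-0.40)) = -511.67

-511.67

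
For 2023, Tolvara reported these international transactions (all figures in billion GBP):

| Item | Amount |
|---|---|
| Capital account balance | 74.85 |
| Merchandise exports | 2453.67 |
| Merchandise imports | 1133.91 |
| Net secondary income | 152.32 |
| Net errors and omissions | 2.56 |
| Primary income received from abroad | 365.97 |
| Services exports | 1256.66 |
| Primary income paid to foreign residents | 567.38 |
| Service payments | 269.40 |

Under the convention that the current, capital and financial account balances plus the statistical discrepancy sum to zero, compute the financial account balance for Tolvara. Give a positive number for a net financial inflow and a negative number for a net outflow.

-2335.34

Goods balance = 2453.67 - 1133.91 = 1319.76
Services balance = 1256.66 - 269.40 = 987.26
Trade balance (goods + services) = 1319.76 + 987.26 = 2307.02
Net primary income = 365.97 - 567.38 = -201.41
Net secondary income = 152.32
Current account = 2307.02 + (-201.41) + 152.32 = 2257.93
Financial account = -(2257.93 + 74.85 + 2.56) = -2335.34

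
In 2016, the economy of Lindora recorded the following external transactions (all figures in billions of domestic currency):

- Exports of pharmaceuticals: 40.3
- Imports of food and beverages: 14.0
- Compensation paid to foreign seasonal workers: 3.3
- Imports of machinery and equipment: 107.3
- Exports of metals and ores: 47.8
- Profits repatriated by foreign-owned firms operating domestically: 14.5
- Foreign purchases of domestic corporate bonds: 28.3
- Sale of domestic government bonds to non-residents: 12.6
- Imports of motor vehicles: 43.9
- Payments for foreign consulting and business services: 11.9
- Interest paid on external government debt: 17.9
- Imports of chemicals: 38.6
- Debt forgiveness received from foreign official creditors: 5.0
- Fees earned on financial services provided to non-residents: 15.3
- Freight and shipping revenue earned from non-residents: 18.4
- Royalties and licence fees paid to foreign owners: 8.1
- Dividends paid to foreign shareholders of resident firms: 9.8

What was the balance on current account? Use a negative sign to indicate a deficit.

-147.5

Goods: -38.6 - 107.3 + 40.3 + 47.8 - 14.0 - 43.9 = -115.7
Services: 15.3 + 18.4 - 11.9 - 8.1 = 13.7
Primary income: -17.9 - 3.3 - 14.5 - 9.8 = -45.5
Current account = (-115.7) + 13.7 + (-45.5) = -147.5
(Excluded from the current account — financial account: foreign purchases of domestic corporate bonds 28.3, sale of domestic government bonds to non-residents 12.6; capital account: debt forgiveness received from foreign official creditors 5.0.)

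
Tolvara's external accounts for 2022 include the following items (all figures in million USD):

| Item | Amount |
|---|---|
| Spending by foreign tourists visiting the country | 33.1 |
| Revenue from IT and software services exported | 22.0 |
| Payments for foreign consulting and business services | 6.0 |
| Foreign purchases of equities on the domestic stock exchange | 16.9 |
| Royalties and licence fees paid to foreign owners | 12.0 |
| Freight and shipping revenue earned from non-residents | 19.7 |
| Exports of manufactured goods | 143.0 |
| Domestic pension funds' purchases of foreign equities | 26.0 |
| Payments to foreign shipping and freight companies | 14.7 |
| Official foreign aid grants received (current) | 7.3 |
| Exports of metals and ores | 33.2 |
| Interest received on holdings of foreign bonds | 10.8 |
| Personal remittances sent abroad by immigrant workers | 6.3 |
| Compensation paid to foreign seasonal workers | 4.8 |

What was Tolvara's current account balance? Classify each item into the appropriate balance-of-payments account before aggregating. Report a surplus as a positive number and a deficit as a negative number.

Goods: 33.2 + 143.0 = 176.2
Services: 19.7 - 12.0 - 6.0 - 14.7 + 33.1 + 22.0 = 42.1
Primary income: -4.8 + 10.8 = 6.0
Secondary income: 7.3 - 6.3 = 1.0
Current account = 176.2 + 42.1 + 6.0 + 1.0 = 225.3
(Excluded from the current account — financial account: foreign purchases of equities on the domestic stock exchange 16.9, domestic pension funds' purchases of foreign equities 26.0.)

225.3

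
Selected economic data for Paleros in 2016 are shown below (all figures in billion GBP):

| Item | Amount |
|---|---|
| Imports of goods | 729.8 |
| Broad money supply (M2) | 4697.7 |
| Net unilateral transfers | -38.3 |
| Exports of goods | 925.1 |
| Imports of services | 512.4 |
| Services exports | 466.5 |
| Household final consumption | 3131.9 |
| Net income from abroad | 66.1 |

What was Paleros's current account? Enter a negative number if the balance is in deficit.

Goods balance = 925.1 - 729.8 = 195.3
Services balance = 466.5 - 512.4 = -45.9
Trade balance (goods + services) = 195.3 + (-45.9) = 149.4
Net primary income = 66.1
Net secondary income = -38.3
Current account = 149.4 + 66.1 + (-38.3) = 177.2

177.2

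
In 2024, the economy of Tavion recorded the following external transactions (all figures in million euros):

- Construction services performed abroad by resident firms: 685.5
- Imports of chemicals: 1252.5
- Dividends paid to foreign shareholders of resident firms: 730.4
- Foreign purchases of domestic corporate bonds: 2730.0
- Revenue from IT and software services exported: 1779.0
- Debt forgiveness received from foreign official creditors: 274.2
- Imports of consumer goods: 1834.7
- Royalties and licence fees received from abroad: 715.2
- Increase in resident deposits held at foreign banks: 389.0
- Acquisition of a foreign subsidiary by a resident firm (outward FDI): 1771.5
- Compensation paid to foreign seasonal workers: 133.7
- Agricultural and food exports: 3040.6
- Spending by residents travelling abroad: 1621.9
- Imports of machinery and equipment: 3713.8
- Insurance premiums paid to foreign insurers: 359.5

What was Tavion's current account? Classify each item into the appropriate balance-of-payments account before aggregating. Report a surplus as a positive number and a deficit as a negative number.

Goods: -1252.5 - 3713.8 + 3040.6 - 1834.7 = -3760.4
Services: -1621.9 + 715.2 + 1779.0 - 359.5 + 685.5 = 1198.3
Primary income: -730.4 - 133.7 = -864.1
Current account = (-3760.4) + 1198.3 + (-864.1) = -3426.2
(Excluded from the current account — financial account: foreign purchases of domestic corporate bonds 2730.0, increase in resident deposits held at foreign banks 389.0, acquisition of a foreign subsidiary by a resident firm (outward FDI) 1771.5; capital account: debt forgiveness received from foreign official creditors 274.2.)

-3426.2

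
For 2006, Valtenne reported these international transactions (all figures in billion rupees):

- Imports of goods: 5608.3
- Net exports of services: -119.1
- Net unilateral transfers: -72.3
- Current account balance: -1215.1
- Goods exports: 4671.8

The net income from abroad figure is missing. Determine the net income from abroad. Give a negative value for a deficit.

Current account = goods balance + services balance + net primary income + net secondary income
Sum of the known components = -1127.9
Net income from abroad = CA - (known components) = -1215.1 - (-1127.9) = -87.2

-87.2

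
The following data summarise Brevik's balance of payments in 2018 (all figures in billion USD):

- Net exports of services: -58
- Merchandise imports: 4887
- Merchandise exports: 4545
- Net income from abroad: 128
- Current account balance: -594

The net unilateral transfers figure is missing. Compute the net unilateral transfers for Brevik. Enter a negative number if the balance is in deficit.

-322

Current account = goods balance + services balance + net primary income + net secondary income
Sum of the known components = -272
Net unilateral transfers = CA - (known components) = -594 - (-272) = -322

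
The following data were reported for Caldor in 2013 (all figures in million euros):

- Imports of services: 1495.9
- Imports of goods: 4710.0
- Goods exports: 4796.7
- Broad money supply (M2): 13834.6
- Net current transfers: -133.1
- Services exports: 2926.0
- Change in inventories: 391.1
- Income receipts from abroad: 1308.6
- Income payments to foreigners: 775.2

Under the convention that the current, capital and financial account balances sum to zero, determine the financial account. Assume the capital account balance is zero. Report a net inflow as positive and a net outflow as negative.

-1917.1

Goods balance = 4796.7 - 4710.0 = 86.7
Services balance = 2926.0 - 1495.9 = 1430.1
Trade balance (goods + services) = 86.7 + 1430.1 = 1516.8
Net primary income = 1308.6 - 775.2 = 533.4
Net secondary income = -133.1
Current account = 1516.8 + 533.4 + (-133.1) = 1917.1
Financial account = -(1917.1) = -1917.1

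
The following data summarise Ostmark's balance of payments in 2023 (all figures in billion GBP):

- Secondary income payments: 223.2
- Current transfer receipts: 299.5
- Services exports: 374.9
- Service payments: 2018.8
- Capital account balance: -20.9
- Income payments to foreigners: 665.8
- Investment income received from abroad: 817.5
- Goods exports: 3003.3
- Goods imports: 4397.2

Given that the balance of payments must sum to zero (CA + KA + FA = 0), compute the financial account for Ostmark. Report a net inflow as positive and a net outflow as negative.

2830.7

Goods balance = 3003.3 - 4397.2 = -1393.9
Services balance = 374.9 - 2018.8 = -1643.9
Trade balance (goods + services) = -1393.9 + (-1643.9) = -3037.8
Net primary income = 817.5 - 665.8 = 151.7
Net secondary income = 299.5 - 223.2 = 76.3
Current account = -3037.8 + 151.7 + 76.3 = -2809.8
Financial account = -(-2809.8 + (-20.9)) = 2830.7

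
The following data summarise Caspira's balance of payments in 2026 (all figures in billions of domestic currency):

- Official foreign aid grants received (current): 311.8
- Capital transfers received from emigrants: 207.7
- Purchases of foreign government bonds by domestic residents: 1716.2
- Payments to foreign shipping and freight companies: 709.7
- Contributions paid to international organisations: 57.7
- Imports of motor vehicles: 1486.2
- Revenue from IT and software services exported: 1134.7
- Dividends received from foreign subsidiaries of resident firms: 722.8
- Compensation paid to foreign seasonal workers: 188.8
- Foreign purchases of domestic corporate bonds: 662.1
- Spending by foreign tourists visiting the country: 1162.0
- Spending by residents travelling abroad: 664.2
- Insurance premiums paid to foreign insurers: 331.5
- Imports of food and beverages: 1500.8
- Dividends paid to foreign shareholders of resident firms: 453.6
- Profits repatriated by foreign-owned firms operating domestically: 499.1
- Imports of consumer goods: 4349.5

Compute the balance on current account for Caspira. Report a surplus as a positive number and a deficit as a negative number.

-6909.8

Goods: -4349.5 - 1500.8 - 1486.2 = -7336.5
Services: -664.2 - 709.7 - 331.5 + 1134.7 + 1162.0 = 591.3
Primary income: -188.8 - 453.6 + 722.8 - 499.1 = -418.7
Secondary income: -57.7 + 311.8 = 254.1
Current account = (-7336.5) + 591.3 + (-418.7) + 254.1 = -6909.8
(Excluded from the current account — capital account: capital transfers received from emigrants 207.7; financial account: purchases of foreign government bonds by domestic residents 1716.2, foreign purchases of domestic corporate bonds 662.1.)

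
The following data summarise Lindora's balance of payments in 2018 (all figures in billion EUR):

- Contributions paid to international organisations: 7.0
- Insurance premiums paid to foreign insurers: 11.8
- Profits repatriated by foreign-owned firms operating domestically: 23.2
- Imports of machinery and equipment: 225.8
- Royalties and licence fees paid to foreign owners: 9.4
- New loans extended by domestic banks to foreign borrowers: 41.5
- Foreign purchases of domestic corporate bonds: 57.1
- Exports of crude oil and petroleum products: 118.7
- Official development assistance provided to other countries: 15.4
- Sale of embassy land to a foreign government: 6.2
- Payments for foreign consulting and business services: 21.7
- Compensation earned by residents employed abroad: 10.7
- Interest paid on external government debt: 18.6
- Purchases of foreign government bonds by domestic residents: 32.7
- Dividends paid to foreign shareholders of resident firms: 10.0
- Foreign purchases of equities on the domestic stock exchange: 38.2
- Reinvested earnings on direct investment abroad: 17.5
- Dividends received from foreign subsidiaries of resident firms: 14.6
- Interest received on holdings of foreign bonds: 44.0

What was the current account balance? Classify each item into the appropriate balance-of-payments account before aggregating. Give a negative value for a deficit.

-137.4

Goods: -225.8 + 118.7 = -107.1
Services: -9.4 - 11.8 - 21.7 = -42.9
Primary income: 44.0 + 17.5 - 23.2 + 10.7 - 10.0 - 18.6 + 14.6 = 35.0
Secondary income: -7.0 - 15.4 = -22.4
Current account = (-107.1) + (-42.9) + 35.0 + (-22.4) = -137.4
(Excluded from the current account — financial account: new loans extended by domestic banks to foreign borrowers 41.5, foreign purchases of domestic corporate bonds 57.1, purchases of foreign government bonds by domestic residents 32.7, foreign purchases of equities on the domestic stock exchange 38.2; capital account: sale of embassy land to a foreign government 6.2.)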